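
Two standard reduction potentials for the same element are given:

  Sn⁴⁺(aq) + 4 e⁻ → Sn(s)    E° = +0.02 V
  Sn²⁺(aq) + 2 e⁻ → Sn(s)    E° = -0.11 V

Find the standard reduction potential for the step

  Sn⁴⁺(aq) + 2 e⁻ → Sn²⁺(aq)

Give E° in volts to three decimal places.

Sequential free energies add, so n₃E°₃ = n₁E°₁ + n₂E°₂.
With n₃ = 4, and the known step contributing 2×(-0.11) V, the unknown satisfies 2·E° = 4×(+0.02) − 2×(-0.11) = +0.300.
E° = +0.300 / 2 = +0.150 V.

+0.150 V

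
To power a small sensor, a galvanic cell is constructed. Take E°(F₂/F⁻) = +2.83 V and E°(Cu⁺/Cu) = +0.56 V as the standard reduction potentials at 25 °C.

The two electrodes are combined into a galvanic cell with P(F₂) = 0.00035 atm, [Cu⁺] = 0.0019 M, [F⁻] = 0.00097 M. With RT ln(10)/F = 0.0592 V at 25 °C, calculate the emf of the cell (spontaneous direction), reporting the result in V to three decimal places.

+2.507 V

F₂/F⁻ is the cathode (higher E°), Cu⁺/Cu the anode: E°cell = +2.83 − (+0.56) = +2.27 V, n = 2.
Overall: F₂(g) + 2 Cu(s) → 2 F⁻(aq) + 2 Cu⁺(aq)
Q = [F⁻]^2·[Cu⁺]^2 / (P(F₂)); log Q = -8.013.
E = E° − (0.0592/n) log Q = +2.27 − (0.0592/2)(-8.013) = +2.507 V.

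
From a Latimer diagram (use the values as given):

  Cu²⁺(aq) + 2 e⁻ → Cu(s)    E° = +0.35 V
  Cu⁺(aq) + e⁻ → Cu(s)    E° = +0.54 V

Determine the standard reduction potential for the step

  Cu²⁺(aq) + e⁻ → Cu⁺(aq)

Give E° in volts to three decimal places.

+0.160 V

Sequential free energies add, so n₃E°₃ = n₁E°₁ + n₂E°₂.
With n₃ = 2, and the known step contributing 1×(+0.54) V, the unknown satisfies 1·E° = 2×(+0.35) − 1×(+0.54) = +0.160.
E° = +0.160 / 1 = +0.160 V.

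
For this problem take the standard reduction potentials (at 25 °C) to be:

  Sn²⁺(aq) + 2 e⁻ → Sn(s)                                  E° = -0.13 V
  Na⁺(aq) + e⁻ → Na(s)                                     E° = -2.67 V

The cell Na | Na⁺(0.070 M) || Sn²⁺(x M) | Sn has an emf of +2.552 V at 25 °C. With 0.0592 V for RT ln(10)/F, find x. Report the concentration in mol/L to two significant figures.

Sn²⁺/Sn is the cathode, Na⁺/Na the anode: E°cell = +2.54 V, n = 2.
Overall reaction: Sn²⁺(aq) + 2 Na(s) → Sn(s) + 2 Na⁺(aq); Q = [Na⁺]^2/[Sn²⁺]^1.
From E = E° − (0.0592/n) log Q: log Q = (E° − E)·n/0.0592 = (+2.54 − (+2.552))·2/0.0592 = -0.4054.
So 1·log[Sn²⁺] = 2·log(0.07) − log Q = -2.3098 − (-0.4054) = -1.9044; [Sn²⁺] = 10^(-1.9044) ≈ 0.012 M.

0.012 M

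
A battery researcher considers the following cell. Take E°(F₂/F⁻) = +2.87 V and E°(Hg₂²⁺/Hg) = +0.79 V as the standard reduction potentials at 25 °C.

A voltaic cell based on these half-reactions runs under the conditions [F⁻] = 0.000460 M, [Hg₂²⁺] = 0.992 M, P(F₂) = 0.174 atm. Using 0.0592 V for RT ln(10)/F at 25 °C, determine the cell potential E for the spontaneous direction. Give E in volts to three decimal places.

+2.255 V

F₂/F⁻ is the cathode (higher E°), Hg₂²⁺/Hg the anode: E°cell = +2.87 − (+0.79) = +2.08 V, n = 2.
Overall: F₂(g) + 2 Hg(l) → 2 F⁻(aq) + Hg₂²⁺(aq)
Q = [F⁻]^2·[Hg₂²⁺] / (P(F₂)); log Q = -5.919.
E = E° − (0.0592/n) log Q = +2.08 − (0.0592/2)(-5.919) = +2.255 V.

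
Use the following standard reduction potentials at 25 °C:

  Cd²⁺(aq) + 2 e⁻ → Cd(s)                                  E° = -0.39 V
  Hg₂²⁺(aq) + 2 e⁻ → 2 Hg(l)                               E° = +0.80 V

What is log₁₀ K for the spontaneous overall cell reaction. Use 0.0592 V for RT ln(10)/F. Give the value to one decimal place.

Cathode: Hg₂²⁺/Hg; anode: Cd²⁺/Cd. E°cell = +1.19 V, n = 2.
log K = nE°cell / 0.0592 = (2)(+1.19) / 0.0592 = 40.2.

40.2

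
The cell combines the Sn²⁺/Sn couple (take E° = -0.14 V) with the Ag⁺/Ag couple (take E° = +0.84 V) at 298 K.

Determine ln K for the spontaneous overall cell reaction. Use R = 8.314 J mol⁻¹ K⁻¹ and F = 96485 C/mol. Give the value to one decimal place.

76.3

Cathode: Ag⁺/Ag; anode: Sn²⁺/Sn. E°cell = (+0.84) − (-0.14) = +0.98 V, with n = 2.
ΔG° = −nFE° = −RT ln K, so ln K = nFE°/(RT) = (2)(96485)(+0.98) / ((8.314)(298)) = 76.329.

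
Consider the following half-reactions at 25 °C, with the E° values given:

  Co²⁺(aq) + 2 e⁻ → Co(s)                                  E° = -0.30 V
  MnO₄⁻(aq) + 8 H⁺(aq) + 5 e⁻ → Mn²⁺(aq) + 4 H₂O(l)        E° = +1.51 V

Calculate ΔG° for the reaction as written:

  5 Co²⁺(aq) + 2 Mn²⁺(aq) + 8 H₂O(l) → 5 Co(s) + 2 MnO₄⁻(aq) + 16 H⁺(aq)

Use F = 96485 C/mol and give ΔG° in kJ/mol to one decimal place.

As written, Co²⁺/Co is reduced (cathode) and MnO₄⁻/Mn²⁺ is oxidised (anode), so E°cell = (-0.30) − (+1.51) = -1.81 V.
Balancing electrons gives n = 10.
ΔG° = −nFE° = −(10)(96485)(-1.81) = 1,746,378 J = +1746.4 kJ/mol.

+1746.4 kJ/mol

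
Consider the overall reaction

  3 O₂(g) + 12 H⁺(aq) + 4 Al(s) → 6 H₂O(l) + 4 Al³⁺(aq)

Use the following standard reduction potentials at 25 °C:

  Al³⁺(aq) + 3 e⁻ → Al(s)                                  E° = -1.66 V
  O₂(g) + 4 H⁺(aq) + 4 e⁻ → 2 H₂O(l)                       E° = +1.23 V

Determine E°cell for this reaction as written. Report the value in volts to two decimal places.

+2.89 V

The O₂/H₂O couple has the higher reduction potential, so it is the cathode; Al³⁺/Al is oxidised at the anode.
E°cell = E°(cathode) − E°(anode) = (+1.23) − (-1.66) = +2.89 V.
Since E°cell > 0, the reaction is spontaneous under standard conditions.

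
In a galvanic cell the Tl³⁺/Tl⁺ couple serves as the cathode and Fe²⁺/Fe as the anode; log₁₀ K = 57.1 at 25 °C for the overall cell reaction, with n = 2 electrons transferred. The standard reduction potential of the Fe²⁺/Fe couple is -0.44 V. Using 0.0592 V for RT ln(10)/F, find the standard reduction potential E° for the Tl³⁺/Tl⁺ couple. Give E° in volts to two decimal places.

E°cell = (0.0592/n)·log K = (0.0592/2)(57.1) = +1.690 V.
Since Tl³⁺/Tl⁺ is the cathode and Fe²⁺/Fe the anode, E°cell = E°(Tl³⁺/Tl⁺) − E°(Fe²⁺/Fe).
So E°(Tl³⁺/Tl⁺) = E°cell + E°(Fe²⁺/Fe) = +1.690 + (-0.44) = +1.25 V.

+1.25 V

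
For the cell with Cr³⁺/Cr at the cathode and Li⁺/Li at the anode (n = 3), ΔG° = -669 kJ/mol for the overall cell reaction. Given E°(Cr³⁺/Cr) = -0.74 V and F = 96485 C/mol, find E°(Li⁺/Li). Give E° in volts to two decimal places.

-3.05 V

E°cell = −ΔG°/(nF) = −(-669×10³)/((3)(96485)) = +2.311 V.
Since Cr³⁺/Cr is the cathode and Li⁺/Li the anode, E°cell = E°(Cr³⁺/Cr) − E°(Li⁺/Li).
So E°(Li⁺/Li) = E°(Cr³⁺/Cr) − E°cell = (-0.74) − (+2.311) = -3.05 V.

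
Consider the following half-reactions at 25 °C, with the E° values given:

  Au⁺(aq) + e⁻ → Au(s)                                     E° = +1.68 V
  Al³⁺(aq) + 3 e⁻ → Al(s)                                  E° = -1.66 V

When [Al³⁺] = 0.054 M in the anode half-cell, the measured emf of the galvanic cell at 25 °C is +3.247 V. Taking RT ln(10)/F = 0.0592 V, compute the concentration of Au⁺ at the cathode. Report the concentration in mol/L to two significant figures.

Au⁺/Au is the cathode, Al³⁺/Al the anode: E°cell = +3.34 V, n = 3.
Overall reaction: 3 Au⁺(aq) + Al(s) → 3 Au(s) + Al³⁺(aq); Q = [Al³⁺]^1/[Au⁺]^3.
From E = E° − (0.0592/n) log Q: log Q = (E° − E)·n/0.0592 = (+3.34 − (+3.247))·3/0.0592 = 4.7128.
So 3·log[Au⁺] = 1·log(0.054) − log Q = -1.2676 − (4.7128) = -5.9804; log[Au⁺] = -5.9804 / 3 = -1.9935; [Au⁺] = 10^(-1.9935) ≈ 0.010 M.

0.010 M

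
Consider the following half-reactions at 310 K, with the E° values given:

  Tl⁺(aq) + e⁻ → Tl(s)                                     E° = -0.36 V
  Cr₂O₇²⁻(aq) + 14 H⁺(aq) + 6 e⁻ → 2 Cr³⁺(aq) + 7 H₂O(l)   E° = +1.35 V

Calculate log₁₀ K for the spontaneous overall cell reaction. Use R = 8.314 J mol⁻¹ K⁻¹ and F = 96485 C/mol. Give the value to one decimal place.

166.8

Cathode: Cr₂O₇²⁻/Cr³⁺; anode: Tl⁺/Tl. E°cell = (+1.35) − (-0.36) = +1.71 V, with n = 6.
ΔG° = −nFE° = −RT ln K, so ln K = nFE°/(RT) = (6)(96485)(+1.71) / ((8.314)(310)) = 384.092.
log₁₀ K = 384.092 / ln 10 = 166.8.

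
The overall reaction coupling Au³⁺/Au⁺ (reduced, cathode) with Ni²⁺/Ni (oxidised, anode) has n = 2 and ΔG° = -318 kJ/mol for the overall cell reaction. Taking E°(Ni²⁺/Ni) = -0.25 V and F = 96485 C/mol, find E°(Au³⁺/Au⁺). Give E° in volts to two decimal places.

+1.40 V

E°cell = −ΔG°/(nF) = −(-318×10³)/((2)(96485)) = +1.648 V.
Since Au³⁺/Au⁺ is the cathode and Ni²⁺/Ni the anode, E°cell = E°(Au³⁺/Au⁺) − E°(Ni²⁺/Ni).
So E°(Au³⁺/Au⁺) = E°cell + E°(Ni²⁺/Ni) = +1.648 + (-0.25) = +1.40 V.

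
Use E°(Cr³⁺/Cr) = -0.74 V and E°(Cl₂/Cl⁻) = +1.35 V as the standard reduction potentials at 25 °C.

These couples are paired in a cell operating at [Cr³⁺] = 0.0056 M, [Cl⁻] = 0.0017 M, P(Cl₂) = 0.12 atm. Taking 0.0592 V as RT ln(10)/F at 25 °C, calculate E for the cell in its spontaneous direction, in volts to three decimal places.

+2.271 V

Cl₂/Cl⁻ is the cathode (higher E°), Cr³⁺/Cr the anode: E°cell = +1.35 − (-0.74) = +2.09 V, n = 6.
Overall: 3 Cl₂(g) + 2 Cr(s) → 6 Cl⁻(aq) + 2 Cr³⁺(aq)
Q = [Cl⁻]^6·[Cr³⁺]^2 / (P(Cl₂)^3); log Q = -18.358.
E = E° − (0.0592/n) log Q = +2.09 − (0.0592/6)(-18.358) = +2.271 V.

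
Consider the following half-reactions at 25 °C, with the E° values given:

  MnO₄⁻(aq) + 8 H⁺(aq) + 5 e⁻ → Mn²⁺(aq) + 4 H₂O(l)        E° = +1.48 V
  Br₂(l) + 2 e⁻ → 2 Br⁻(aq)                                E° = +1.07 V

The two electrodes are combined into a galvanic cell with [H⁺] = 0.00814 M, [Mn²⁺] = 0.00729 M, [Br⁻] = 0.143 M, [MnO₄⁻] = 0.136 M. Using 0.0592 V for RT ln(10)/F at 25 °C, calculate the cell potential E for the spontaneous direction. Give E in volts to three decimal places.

MnO₄⁻/Mn²⁺ is the cathode (higher E°), Br₂/Br⁻ the anode: E°cell = +1.48 − (+1.07) = +0.41 V, n = 10.
Overall: 2 MnO₄⁻(aq) + 16 H⁺(aq) + 10 Br⁻(aq) → 2 Mn²⁺(aq) + 8 H₂O(l) + 5 Br₂(l)
Q = [Mn²⁺]^2 / ([MnO₄⁻]^2·[H⁺]^16·[Br⁻]^10); log Q = 39.335.
E = E° − (0.0592/n) log Q = +0.41 − (0.0592/10)(39.335) = +0.177 V.

+0.177 V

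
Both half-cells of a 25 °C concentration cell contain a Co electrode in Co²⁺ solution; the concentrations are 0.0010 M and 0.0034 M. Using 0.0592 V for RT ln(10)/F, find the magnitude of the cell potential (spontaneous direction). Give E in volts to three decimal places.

For a concentration cell E°cell = 0. The 0.0034 M side is the cathode (reduction is favoured where [Co²⁺] is higher).
With n = 2, E = −(0.0592/2) log([Co²⁺]ₐₙ/[Co²⁺]꜀ₐₜ) = −(0.0592/2) log(0.001/0.0034) = −(0.0592/2)(-0.531) = +0.016 V.

+0.016 V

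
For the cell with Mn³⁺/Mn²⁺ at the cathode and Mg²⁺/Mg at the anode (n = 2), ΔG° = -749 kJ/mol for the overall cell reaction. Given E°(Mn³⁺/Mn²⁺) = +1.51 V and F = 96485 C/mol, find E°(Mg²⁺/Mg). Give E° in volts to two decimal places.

E°cell = −ΔG°/(nF) = −(-749×10³)/((2)(96485)) = +3.881 V.
Since Mn³⁺/Mn²⁺ is the cathode and Mg²⁺/Mg the anode, E°cell = E°(Mn³⁺/Mn²⁺) − E°(Mg²⁺/Mg).
So E°(Mg²⁺/Mg) = E°(Mn³⁺/Mn²⁺) − E°cell = (+1.51) − (+3.881) = -2.37 V.

-2.37 V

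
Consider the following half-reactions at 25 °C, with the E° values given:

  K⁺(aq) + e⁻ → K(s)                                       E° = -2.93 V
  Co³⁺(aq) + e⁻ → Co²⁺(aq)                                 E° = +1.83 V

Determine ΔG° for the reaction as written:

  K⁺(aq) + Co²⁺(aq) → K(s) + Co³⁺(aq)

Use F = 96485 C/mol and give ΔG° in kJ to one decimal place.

+459.3 kJ

As written, K⁺/K is reduced (cathode) and Co³⁺/Co²⁺ is oxidised (anode), so E°cell = (-2.93) − (+1.83) = -4.76 V.
Balancing electrons gives n = 1.
ΔG° = −nFE° = −(1)(96485)(-4.76) = 459,269 J = +459.3 kJ.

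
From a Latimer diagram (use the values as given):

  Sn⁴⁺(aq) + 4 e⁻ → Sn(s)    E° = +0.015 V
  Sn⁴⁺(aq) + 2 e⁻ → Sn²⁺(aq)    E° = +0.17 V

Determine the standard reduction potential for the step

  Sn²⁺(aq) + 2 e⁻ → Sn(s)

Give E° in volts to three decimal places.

-0.140 V

Sequential free energies add, so n₃E°₃ = n₁E°₁ + n₂E°₂.
With n₃ = 4, and the known step contributing 2×(+0.17) V, the unknown satisfies 2·E° = 4×(+0.015) − 2×(+0.17) = -0.280.
E° = -0.280 / 2 = -0.140 V.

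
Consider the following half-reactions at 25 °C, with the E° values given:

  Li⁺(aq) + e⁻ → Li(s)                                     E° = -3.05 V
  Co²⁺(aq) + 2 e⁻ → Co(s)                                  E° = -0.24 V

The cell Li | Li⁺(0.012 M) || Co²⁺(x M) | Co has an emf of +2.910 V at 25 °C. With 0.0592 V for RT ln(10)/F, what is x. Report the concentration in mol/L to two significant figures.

0.34 M

Co²⁺/Co is the cathode, Li⁺/Li the anode: E°cell = +2.81 V, n = 2.
Overall reaction: Co²⁺(aq) + 2 Li(s) → Co(s) + 2 Li⁺(aq); Q = [Li⁺]^2/[Co²⁺]^1.
From E = E° − (0.0592/n) log Q: log Q = (E° − E)·n/0.0592 = (+2.81 − (+2.910))·2/0.0592 = -3.3784.
So 1·log[Co²⁺] = 2·log(0.012) − log Q = -3.8416 − (-3.3784) = -0.4632; [Co²⁺] = 10^(-0.4632) ≈ 0.34 M.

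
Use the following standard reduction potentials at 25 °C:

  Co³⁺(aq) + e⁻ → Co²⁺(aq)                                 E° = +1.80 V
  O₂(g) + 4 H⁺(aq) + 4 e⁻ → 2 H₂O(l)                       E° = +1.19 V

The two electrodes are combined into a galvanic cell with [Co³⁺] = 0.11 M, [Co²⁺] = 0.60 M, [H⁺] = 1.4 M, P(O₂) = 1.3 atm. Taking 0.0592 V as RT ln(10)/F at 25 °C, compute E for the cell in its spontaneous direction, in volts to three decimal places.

+0.556 V

Co³⁺/Co²⁺ is the cathode (higher E°), O₂/H₂O the anode: E°cell = +1.80 − (+1.19) = +0.61 V, n = 4.
Overall: 4 Co³⁺(aq) + 2 H₂O(l) → 4 Co²⁺(aq) + O₂(g) + 4 H⁺(aq)
Q = [Co²⁺]^4·P(O₂)·[H⁺]^4 / ([Co³⁺]^4); log Q = 3.645.
E = E° − (0.0592/n) log Q = +0.61 − (0.0592/4)(3.645) = +0.556 V.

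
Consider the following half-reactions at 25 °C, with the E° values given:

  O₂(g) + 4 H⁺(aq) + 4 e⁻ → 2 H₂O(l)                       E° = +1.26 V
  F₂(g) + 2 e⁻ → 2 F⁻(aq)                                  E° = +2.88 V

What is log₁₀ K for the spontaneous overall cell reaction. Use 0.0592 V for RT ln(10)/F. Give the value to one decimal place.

Cathode: F₂/F⁻; anode: O₂/H₂O. E°cell = +1.62 V, n = 4.
log K = nE°cell / 0.0592 = (4)(+1.62) / 0.0592 = 109.5.

109.5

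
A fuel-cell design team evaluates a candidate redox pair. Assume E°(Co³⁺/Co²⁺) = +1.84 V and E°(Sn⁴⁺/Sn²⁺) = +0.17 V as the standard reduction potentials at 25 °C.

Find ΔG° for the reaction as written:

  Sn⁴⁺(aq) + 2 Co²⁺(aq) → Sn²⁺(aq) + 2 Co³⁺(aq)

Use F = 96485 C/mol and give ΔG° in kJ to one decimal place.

+322.3 kJ

As written, Sn⁴⁺/Sn²⁺ is reduced (cathode) and Co³⁺/Co²⁺ is oxidised (anode), so E°cell = (+0.17) − (+1.84) = -1.67 V.
Balancing electrons gives n = 2.
ΔG° = −nFE° = −(2)(96485)(-1.67) = 322,260 J = +322.3 kJ.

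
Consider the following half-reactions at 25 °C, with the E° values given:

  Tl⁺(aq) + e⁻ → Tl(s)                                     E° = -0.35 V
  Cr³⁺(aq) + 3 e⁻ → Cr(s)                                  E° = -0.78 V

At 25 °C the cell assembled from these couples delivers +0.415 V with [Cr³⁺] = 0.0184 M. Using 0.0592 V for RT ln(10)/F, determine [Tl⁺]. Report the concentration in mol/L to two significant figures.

0.15 M

Tl⁺/Tl is the cathode, Cr³⁺/Cr the anode: E°cell = +0.43 V, n = 3.
Overall reaction: 3 Tl⁺(aq) + Cr(s) → 3 Tl(s) + Cr³⁺(aq); Q = [Cr³⁺]^1/[Tl⁺]^3.
From E = E° − (0.0592/n) log Q: log Q = (E° − E)·n/0.0592 = (+0.43 − (+0.415))·3/0.0592 = 0.7601.
So 3·log[Tl⁺] = 1·log(0.0184) − log Q = -1.7352 − (0.7601) = -2.4953; log[Tl⁺] = -2.4953 / 3 = -0.8318; [Tl⁺] = 10^(-0.8318) ≈ 0.15 M.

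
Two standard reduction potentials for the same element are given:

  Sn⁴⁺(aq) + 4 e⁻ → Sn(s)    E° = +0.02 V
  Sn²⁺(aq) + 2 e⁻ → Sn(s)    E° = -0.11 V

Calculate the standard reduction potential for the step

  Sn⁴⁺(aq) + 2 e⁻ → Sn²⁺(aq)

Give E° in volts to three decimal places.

+0.150 V

Sequential free energies add, so n₃E°₃ = n₁E°₁ + n₂E°₂.
With n₃ = 4, and the known step contributing 2×(-0.11) V, the unknown satisfies 2·E° = 4×(+0.02) − 2×(-0.11) = +0.300.
E° = +0.300 / 2 = +0.150 V.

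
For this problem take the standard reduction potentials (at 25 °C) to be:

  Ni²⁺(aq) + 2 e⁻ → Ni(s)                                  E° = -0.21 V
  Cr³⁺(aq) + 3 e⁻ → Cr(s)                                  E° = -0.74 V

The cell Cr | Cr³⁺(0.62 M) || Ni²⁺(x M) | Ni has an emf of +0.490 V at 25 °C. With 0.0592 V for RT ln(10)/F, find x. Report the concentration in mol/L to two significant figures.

Ni²⁺/Ni is the cathode, Cr³⁺/Cr the anode: E°cell = +0.53 V, n = 6.
Overall reaction: 3 Ni²⁺(aq) + 2 Cr(s) → 3 Ni(s) + 2 Cr³⁺(aq); Q = [Cr³⁺]^2/[Ni²⁺]^3.
From E = E° − (0.0592/n) log Q: log Q = (E° − E)·n/0.0592 = (+0.53 − (+0.490))·6/0.0592 = 4.0541.
So 3·log[Ni²⁺] = 2·log(0.62) − log Q = -0.4152 − (4.0541) = -4.4693; log[Ni²⁺] = -4.4693 / 3 = -1.4898; [Ni²⁺] = 10^(-1.4898) ≈ 0.032 M.

0.032 M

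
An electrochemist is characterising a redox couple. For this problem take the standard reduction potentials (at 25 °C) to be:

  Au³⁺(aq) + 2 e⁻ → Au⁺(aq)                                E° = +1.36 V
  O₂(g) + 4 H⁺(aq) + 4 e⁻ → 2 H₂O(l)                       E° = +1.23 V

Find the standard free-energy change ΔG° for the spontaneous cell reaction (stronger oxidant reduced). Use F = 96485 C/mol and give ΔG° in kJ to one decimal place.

-50.2 kJ

Au³⁺/Au⁺ (E° = +1.36 V) is the cathode; O₂/H₂O (E° = +1.23 V) is the anode, so E°cell = +0.13 V.
Balancing electrons gives n = 4 (lcm of 2 and 4).
ΔG° = −nFE° = −(4)(96485)(+0.13) = -50,172 J = -50.2 kJ.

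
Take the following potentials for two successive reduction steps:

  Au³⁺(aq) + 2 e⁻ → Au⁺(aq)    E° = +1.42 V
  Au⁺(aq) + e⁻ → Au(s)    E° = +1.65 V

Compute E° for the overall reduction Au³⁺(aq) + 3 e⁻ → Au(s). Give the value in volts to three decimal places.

Since ΔG° = −nFE° is additive over sequential reductions, n₃E°₃ = n₁E°₁ + n₂E°₂.
E°₃ = (2×+1.42 + 1×+1.65) / 3 = (+4.490) / 3 = +1.497 V.
Simply averaging or adding the two E° values would be wrong; the electron-weighted sum is required.

+1.497 V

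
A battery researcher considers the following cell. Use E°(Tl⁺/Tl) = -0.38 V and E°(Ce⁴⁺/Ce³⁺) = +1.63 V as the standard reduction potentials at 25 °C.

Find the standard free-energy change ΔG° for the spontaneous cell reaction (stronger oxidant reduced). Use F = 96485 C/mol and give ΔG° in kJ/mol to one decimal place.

-193.9 kJ/mol

Ce⁴⁺/Ce³⁺ (E° = +1.63 V) is the cathode; Tl⁺/Tl (E° = -0.38 V) is the anode, so E°cell = +2.01 V.
Balancing electrons gives n = 1 (lcm of 1 and 1).
ΔG° = −nFE° = −(1)(96485)(+2.01) = -193,935 J = -193.9 kJ/mol.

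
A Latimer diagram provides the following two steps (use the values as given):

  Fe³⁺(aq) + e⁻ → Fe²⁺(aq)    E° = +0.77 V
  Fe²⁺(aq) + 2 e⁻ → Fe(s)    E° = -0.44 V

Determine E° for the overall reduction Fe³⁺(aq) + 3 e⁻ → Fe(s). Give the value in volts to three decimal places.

Adding the free-energy changes (−nFE°) of the two steps gives −n₃FE°₃ = −n₁FE°₁ − n₂FE°₂.
E°₃ = (1×+0.77 + 2×-0.44) / 3 = (-0.110) / 3 = -0.037 V.

-0.037 V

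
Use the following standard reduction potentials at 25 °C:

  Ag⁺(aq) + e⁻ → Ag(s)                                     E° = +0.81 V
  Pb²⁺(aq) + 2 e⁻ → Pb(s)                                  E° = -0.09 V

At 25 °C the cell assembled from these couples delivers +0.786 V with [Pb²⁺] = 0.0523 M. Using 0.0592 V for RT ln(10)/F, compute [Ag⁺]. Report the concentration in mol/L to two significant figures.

Ag⁺/Ag is the cathode, Pb²⁺/Pb the anode: E°cell = +0.90 V, n = 2.
Overall reaction: 2 Ag⁺(aq) + Pb(s) → 2 Ag(s) + Pb²⁺(aq); Q = [Pb²⁺]^1/[Ag⁺]^2.
From E = E° − (0.0592/n) log Q: log Q = (E° − E)·n/0.0592 = (+0.90 − (+0.786))·2/0.0592 = 3.8514.
So 2·log[Ag⁺] = 1·log(0.0523) − log Q = -1.2815 − (3.8514) = -5.1329; log[Ag⁺] = -5.1329 / 2 = -2.5665; [Ag⁺] = 10^(-2.5665) ≈ 0.0027 M.

0.0027 M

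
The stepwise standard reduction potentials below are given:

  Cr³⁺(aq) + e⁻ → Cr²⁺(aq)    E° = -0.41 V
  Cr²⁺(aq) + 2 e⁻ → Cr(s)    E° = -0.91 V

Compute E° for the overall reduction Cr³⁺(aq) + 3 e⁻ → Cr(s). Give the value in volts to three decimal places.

Since ΔG° = −nFE° is additive over sequential reductions, n₃E°₃ = n₁E°₁ + n₂E°₂.
E°₃ = (1×-0.41 + 2×-0.91) / 3 = (-2.230) / 3 = -0.743 V.
E° values themselves are not directly additive — weighting by electron count is essential.

-0.743 V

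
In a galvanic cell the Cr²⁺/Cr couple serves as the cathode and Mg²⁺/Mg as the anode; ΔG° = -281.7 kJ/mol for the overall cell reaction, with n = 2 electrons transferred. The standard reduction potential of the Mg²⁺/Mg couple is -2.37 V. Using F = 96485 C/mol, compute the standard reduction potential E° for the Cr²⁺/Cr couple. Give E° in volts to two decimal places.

E°cell = −ΔG°/(nF) = −(-281.7×10³)/((2)(96485)) = +1.460 V.
Since Cr²⁺/Cr is the cathode and Mg²⁺/Mg the anode, E°cell = E°(Cr²⁺/Cr) − E°(Mg²⁺/Mg).
So E°(Cr²⁺/Cr) = E°cell + E°(Mg²⁺/Mg) = +1.460 + (-2.37) = -0.91 V.

-0.91 V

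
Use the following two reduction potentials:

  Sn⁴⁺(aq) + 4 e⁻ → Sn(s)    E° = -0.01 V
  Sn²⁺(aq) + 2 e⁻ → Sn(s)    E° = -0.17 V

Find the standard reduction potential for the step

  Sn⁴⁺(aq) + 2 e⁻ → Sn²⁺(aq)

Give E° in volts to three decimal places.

+0.150 V

Sequential free energies add, so n₃E°₃ = n₁E°₁ + n₂E°₂.
With n₃ = 4, and the known step contributing 2×(-0.17) V, the unknown satisfies 2·E° = 4×(-0.01) − 2×(-0.17) = +0.300.
E° = +0.300 / 2 = +0.150 V.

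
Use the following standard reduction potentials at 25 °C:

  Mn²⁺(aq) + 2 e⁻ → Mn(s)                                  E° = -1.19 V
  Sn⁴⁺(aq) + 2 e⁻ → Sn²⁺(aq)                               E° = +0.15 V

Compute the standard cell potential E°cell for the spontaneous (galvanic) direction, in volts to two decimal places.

+1.34 V

The Sn⁴⁺/Sn²⁺ couple has the higher reduction potential, so it is the cathode; Mn²⁺/Mn is oxidised at the anode.
E°cell = E°(cathode) − E°(anode) = (+0.15) − (-1.19) = +1.34 V.
Since E°cell > 0, the reaction is spontaneous under standard conditions.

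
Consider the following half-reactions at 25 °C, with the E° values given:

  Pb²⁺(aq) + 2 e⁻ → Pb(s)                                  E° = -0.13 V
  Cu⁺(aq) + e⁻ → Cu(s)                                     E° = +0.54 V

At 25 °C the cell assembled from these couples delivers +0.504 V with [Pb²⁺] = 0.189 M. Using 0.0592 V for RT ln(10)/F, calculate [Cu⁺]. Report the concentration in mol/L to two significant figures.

Cu⁺/Cu is the cathode, Pb²⁺/Pb the anode: E°cell = +0.67 V, n = 2.
Overall reaction: 2 Cu⁺(aq) + Pb(s) → 2 Cu(s) + Pb²⁺(aq); Q = [Pb²⁺]^1/[Cu⁺]^2.
From E = E° − (0.0592/n) log Q: log Q = (E° − E)·n/0.0592 = (+0.67 − (+0.504))·2/0.0592 = 5.6081.
So 2·log[Cu⁺] = 1·log(0.189) − log Q = -0.7235 − (5.6081) = -6.3316; log[Cu⁺] = -6.3316 / 2 = -3.1658; [Cu⁺] = 10^(-3.1658) ≈ 0.00068 M.

0.00068 M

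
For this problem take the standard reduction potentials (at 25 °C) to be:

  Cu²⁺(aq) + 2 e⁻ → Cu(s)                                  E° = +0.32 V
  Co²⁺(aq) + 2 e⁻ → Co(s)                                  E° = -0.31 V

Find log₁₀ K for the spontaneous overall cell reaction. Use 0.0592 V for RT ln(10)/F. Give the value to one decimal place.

Cathode: Cu²⁺/Cu; anode: Co²⁺/Co. E°cell = +0.63 V, n = 2.
log K = nE°cell / 0.0592 = (2)(+0.63) / 0.0592 = 21.3.

21.3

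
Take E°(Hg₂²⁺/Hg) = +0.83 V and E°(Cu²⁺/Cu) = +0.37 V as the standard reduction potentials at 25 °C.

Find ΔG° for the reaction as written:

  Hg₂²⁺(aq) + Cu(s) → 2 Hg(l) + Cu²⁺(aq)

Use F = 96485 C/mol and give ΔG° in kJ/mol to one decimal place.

-88.8 kJ/mol

As written, Hg₂²⁺/Hg is reduced (cathode) and Cu²⁺/Cu is oxidised (anode), so E°cell = (+0.83) − (+0.37) = +0.46 V.
Balancing electrons gives n = 2.
ΔG° = −nFE° = −(2)(96485)(+0.46) = -88,766 J = -88.8 kJ/mol.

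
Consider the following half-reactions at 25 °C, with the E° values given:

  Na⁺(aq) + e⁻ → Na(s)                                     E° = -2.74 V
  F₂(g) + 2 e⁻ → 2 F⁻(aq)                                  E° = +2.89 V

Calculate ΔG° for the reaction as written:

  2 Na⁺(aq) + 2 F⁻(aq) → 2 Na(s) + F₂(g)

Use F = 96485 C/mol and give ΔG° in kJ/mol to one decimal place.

As written, Na⁺/Na is reduced (cathode) and F₂/F⁻ is oxidised (anode), so E°cell = (-2.74) − (+2.89) = -5.63 V.
Balancing electrons gives n = 2.
ΔG° = −nFE° = −(2)(96485)(-5.63) = 1,086,421 J = +1086.4 kJ/mol.

+1086.4 kJ/mol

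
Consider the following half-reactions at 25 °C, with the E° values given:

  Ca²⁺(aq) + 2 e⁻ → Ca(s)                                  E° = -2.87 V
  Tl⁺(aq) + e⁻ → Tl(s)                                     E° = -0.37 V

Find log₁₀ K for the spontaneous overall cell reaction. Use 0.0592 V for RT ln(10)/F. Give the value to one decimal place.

Cathode: Tl⁺/Tl; anode: Ca²⁺/Ca. E°cell = +2.50 V, n = 2.
log K = nE°cell / 0.0592 = (2)(+2.50) / 0.0592 = 84.5.

84.5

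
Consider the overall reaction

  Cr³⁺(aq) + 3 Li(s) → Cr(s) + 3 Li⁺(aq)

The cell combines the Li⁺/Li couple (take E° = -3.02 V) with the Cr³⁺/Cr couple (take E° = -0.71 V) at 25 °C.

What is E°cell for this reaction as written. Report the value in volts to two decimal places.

+2.31 V

The Cr³⁺/Cr couple has the higher reduction potential, so it is the cathode; Li⁺/Li is oxidised at the anode.
E°cell = E°(cathode) − E°(anode) = (-0.71) − (-3.02) = +2.31 V.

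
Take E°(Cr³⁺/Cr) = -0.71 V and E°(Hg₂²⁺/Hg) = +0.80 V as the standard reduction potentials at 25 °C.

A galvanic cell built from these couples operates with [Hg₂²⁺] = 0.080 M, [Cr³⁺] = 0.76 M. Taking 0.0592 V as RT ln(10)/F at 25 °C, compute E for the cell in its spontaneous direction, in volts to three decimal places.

Hg₂²⁺/Hg is the cathode (higher E°), Cr³⁺/Cr the anode: E°cell = +0.80 − (-0.71) = +1.51 V, n = 6.
Overall: 3 Hg₂²⁺(aq) + 2 Cr(s) → 6 Hg(l) + 2 Cr³⁺(aq)
Q = [Cr³⁺]^2 / ([Hg₂²⁺]^3); log Q = 3.052.
E = E° − (0.0592/n) log Q = +1.51 − (0.0592/6)(3.052) = +1.480 V.

+1.480 V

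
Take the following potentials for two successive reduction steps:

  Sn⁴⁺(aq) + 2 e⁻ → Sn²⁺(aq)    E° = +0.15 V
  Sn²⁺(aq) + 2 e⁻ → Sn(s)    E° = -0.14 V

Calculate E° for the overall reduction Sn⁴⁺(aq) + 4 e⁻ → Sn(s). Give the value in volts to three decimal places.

+0.005 V

Adding the free-energy changes (−nFE°) of the two steps gives −n₃FE°₃ = −n₁FE°₁ − n₂FE°₂.
E°₃ = (2×+0.15 + 2×-0.14) / 4 = (+0.020) / 4 = +0.005 V.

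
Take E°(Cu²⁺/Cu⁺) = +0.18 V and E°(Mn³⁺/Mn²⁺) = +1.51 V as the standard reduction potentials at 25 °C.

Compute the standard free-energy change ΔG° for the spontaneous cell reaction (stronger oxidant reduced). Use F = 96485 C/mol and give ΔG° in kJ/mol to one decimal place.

-128.3 kJ/mol

Mn³⁺/Mn²⁺ (E° = +1.51 V) is the cathode; Cu²⁺/Cu⁺ (E° = +0.18 V) is the anode, so E°cell = +1.33 V.
Balancing electrons gives n = 1 (lcm of 1 and 1).
ΔG° = −nFE° = −(1)(96485)(+1.33) = -128,325 J = -128.3 kJ/mol.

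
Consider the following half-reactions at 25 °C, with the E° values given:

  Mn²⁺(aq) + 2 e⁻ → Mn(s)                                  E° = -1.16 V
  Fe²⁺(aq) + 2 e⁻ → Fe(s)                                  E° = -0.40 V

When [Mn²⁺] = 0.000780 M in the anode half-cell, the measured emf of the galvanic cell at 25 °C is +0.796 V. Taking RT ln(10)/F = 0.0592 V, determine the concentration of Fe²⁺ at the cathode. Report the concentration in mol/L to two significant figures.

Fe²⁺/Fe is the cathode, Mn²⁺/Mn the anode: E°cell = +0.76 V, n = 2.
Overall reaction: Fe²⁺(aq) + Mn(s) → Fe(s) + Mn²⁺(aq); Q = [Mn²⁺]^1/[Fe²⁺]^1.
From E = E° − (0.0592/n) log Q: log Q = (E° − E)·n/0.0592 = (+0.76 − (+0.796))·2/0.0592 = -1.2162.
So 1·log[Fe²⁺] = 1·log(0.00078) − log Q = -3.1079 − (-1.2162) = -1.8917; [Fe²⁺] = 10^(-1.8917) ≈ 0.013 M.

0.013 M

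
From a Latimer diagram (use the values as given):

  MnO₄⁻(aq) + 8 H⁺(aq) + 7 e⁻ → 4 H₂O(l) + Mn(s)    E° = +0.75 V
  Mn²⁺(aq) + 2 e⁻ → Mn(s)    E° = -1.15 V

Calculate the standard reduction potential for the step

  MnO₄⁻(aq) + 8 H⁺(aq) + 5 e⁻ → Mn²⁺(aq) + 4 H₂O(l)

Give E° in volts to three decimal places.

+1.510 V

Sequential free energies add, so n₃E°₃ = n₁E°₁ + n₂E°₂.
With n₃ = 7, and the known step contributing 2×(-1.15) V, the unknown satisfies 5·E° = 7×(+0.75) − 2×(-1.15) = +7.550.
E° = +7.550 / 5 = +1.510 V.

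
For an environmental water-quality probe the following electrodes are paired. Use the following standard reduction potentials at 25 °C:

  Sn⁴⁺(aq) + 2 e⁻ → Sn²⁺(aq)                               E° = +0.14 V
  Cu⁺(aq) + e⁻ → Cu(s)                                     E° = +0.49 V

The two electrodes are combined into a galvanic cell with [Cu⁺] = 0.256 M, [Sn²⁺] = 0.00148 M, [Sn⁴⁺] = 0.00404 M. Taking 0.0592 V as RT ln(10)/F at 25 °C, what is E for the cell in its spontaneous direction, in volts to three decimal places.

+0.302 V

Cu⁺/Cu is the cathode (higher E°), Sn⁴⁺/Sn²⁺ the anode: E°cell = +0.49 − (+0.14) = +0.35 V, n = 2.
Overall: 2 Cu⁺(aq) + Sn²⁺(aq) → 2 Cu(s) + Sn⁴⁺(aq)
Q = [Sn⁴⁺] / ([Cu⁺]^2·[Sn²⁺]); log Q = 1.620.
E = E° − (0.0592/n) log Q = +0.35 − (0.0592/2)(1.620) = +0.302 V.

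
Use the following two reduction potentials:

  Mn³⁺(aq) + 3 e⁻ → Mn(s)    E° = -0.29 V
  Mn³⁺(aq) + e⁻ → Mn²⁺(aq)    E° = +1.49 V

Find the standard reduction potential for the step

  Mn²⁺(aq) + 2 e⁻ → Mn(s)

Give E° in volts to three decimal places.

-1.180 V

Sequential free energies add, so n₃E°₃ = n₁E°₁ + n₂E°₂.
With n₃ = 3, and the known step contributing 1×(+1.49) V, the unknown satisfies 2·E° = 3×(-0.29) − 1×(+1.49) = -2.360.
E° = -2.360 / 2 = -1.180 V.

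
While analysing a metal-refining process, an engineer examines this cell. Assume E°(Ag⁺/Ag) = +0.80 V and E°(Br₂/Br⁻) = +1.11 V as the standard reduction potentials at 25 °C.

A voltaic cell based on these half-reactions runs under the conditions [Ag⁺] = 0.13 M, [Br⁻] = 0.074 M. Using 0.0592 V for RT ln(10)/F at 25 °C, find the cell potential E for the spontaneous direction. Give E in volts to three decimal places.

+0.429 V

Br₂/Br⁻ is the cathode (higher E°), Ag⁺/Ag the anode: E°cell = +1.11 − (+0.80) = +0.31 V, n = 2.
Overall: Br₂(l) + 2 Ag(s) → 2 Br⁻(aq) + 2 Ag⁺(aq)
Q = [Br⁻]^2·[Ag⁺]^2; log Q = -4.034.
E = E° − (0.0592/n) log Q = +0.31 − (0.0592/2)(-4.034) = +0.429 V.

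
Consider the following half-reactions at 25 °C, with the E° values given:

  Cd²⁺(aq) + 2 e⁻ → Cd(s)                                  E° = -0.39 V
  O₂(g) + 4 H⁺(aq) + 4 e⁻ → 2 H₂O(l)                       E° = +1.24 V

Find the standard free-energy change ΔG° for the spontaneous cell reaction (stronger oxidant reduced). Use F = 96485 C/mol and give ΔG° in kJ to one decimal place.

O₂/H₂O (E° = +1.24 V) is the cathode; Cd²⁺/Cd (E° = -0.39 V) is the anode, so E°cell = +1.63 V.
Balancing electrons gives n = 4 (lcm of 4 and 2).
ΔG° = −nFE° = −(4)(96485)(+1.63) = -629,082 J = -629.1 kJ.

-629.1 kJ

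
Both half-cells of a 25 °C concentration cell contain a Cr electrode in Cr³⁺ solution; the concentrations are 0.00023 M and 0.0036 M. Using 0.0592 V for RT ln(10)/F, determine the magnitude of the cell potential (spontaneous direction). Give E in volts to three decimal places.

For a concentration cell E°cell = 0. The 0.0036 M side is the cathode (reduction is favoured where [Cr³⁺] is higher).
With n = 3, E = −(0.0592/3) log([Cr³⁺]ₐₙ/[Cr³⁺]꜀ₐₜ) = −(0.0592/3) log(0.00023/0.0036) = −(0.0592/3)(-1.195) = +0.024 V.

+0.024 V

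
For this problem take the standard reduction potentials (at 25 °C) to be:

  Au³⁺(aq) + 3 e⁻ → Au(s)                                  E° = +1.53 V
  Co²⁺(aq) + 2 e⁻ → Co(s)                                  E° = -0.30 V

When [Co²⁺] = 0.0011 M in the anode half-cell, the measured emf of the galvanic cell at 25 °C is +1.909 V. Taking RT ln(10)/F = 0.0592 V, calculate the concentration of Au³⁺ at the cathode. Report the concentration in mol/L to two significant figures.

0.37 M

Au³⁺/Au is the cathode, Co²⁺/Co the anode: E°cell = +1.83 V, n = 6.
Overall reaction: 2 Au³⁺(aq) + 3 Co(s) → 2 Au(s) + 3 Co²⁺(aq); Q = [Co²⁺]^3/[Au³⁺]^2.
From E = E° − (0.0592/n) log Q: log Q = (E° − E)·n/0.0592 = (+1.83 − (+1.909))·6/0.0592 = -8.0068.
So 2·log[Au³⁺] = 3·log(0.0011) − log Q = -8.8758 − (-8.0068) = -0.8690; log[Au³⁺] = -0.8690 / 2 = -0.4345; [Au³⁺] = 10^(-0.4345) ≈ 0.37 M.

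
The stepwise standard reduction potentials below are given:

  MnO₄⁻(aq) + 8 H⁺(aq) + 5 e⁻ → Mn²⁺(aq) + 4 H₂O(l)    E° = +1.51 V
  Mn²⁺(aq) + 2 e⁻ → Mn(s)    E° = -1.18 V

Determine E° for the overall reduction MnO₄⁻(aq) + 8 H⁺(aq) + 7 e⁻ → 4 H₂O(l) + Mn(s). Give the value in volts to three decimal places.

+0.741 V

Adding the free-energy changes (−nFE°) of the two steps gives −n₃FE°₃ = −n₁FE°₁ − n₂FE°₂.
E°₃ = (5×+1.51 + 2×-1.18) / 7 = (+5.190) / 7 = +0.741 V.
E° values themselves are not directly additive — weighting by electron count is essential.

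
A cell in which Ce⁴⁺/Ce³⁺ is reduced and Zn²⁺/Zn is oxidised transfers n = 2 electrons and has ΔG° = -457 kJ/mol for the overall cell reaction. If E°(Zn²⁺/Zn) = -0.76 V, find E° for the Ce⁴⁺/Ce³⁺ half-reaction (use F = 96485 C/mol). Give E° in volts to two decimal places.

E°cell = −ΔG°/(nF) = −(-457×10³)/((2)(96485)) = +2.368 V.
Since Ce⁴⁺/Ce³⁺ is the cathode and Zn²⁺/Zn the anode, E°cell = E°(Ce⁴⁺/Ce³⁺) − E°(Zn²⁺/Zn).
So E°(Ce⁴⁺/Ce³⁺) = E°cell + E°(Zn²⁺/Zn) = +2.368 + (-0.76) = +1.61 V.

+1.61 V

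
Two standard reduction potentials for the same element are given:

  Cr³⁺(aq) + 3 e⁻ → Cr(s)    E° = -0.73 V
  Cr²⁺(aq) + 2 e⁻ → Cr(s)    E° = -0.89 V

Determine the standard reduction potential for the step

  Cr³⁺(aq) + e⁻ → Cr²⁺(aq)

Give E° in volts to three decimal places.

-0.410 V

Sequential free energies add, so n₃E°₃ = n₁E°₁ + n₂E°₂.
With n₃ = 3, and the known step contributing 2×(-0.89) V, the unknown satisfies 1·E° = 3×(-0.73) − 2×(-0.89) = -0.410.
E° = -0.410 / 1 = -0.410 V.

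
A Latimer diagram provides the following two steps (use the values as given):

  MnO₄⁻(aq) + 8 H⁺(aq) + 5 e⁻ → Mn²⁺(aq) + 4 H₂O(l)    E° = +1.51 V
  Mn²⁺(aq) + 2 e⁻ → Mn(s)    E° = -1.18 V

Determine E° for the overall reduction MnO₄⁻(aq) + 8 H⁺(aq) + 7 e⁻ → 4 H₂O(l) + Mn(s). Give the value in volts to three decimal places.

+0.741 V

Since ΔG° = −nFE° is additive over sequential reductions, n₃E°₃ = n₁E°₁ + n₂E°₂.
E°₃ = (5×+1.51 + 2×-1.18) / 7 = (+5.190) / 7 = +0.741 V.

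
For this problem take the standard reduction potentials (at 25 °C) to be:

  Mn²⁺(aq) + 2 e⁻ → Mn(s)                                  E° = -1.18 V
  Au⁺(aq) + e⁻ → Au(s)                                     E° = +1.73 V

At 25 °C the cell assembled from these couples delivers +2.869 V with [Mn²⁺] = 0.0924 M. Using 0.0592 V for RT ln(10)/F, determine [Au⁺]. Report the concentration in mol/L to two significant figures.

0.062 M

Au⁺/Au is the cathode, Mn²⁺/Mn the anode: E°cell = +2.91 V, n = 2.
Overall reaction: 2 Au⁺(aq) + Mn(s) → 2 Au(s) + Mn²⁺(aq); Q = [Mn²⁺]^1/[Au⁺]^2.
From E = E° − (0.0592/n) log Q: log Q = (E° − E)·n/0.0592 = (+2.91 − (+2.869))·2/0.0592 = 1.3851.
So 2·log[Au⁺] = 1·log(0.0924) − log Q = -1.0343 − (1.3851) = -2.4194; log[Au⁺] = -2.4194 / 2 = -1.2097; [Au⁺] = 10^(-1.2097) ≈ 0.062 M.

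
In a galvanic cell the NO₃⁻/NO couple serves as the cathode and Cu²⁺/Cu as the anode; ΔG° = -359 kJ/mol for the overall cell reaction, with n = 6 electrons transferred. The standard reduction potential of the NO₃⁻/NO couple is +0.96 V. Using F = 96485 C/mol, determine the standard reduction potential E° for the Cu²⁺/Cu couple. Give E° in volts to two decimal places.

E°cell = −ΔG°/(nF) = −(-359×10³)/((6)(96485)) = +0.620 V.
Since NO₃⁻/NO is the cathode and Cu²⁺/Cu the anode, E°cell = E°(NO₃⁻/NO) − E°(Cu²⁺/Cu).
So E°(Cu²⁺/Cu) = E°(NO₃⁻/NO) − E°cell = (+0.96) − (+0.620) = +0.34 V.

+0.34 V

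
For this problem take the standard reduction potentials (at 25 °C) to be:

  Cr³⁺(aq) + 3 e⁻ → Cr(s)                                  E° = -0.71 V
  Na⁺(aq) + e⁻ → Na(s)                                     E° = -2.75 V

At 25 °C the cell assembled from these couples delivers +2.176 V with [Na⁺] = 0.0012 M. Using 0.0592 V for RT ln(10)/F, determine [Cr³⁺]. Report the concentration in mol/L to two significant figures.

Cr³⁺/Cr is the cathode, Na⁺/Na the anode: E°cell = +2.04 V, n = 3.
Overall reaction: Cr³⁺(aq) + 3 Na(s) → Cr(s) + 3 Na⁺(aq); Q = [Na⁺]^3/[Cr³⁺]^1.
From E = E° − (0.0592/n) log Q: log Q = (E° − E)·n/0.0592 = (+2.04 − (+2.176))·3/0.0592 = -6.8919.
So 1·log[Cr³⁺] = 3·log(0.0012) − log Q = -8.7625 − (-6.8919) = -1.8706; [Cr³⁺] = 10^(-1.8706) ≈ 0.013 M.

0.013 M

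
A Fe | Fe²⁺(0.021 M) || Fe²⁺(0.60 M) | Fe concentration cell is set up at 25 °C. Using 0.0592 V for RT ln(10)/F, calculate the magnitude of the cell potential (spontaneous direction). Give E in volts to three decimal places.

+0.043 V

For a concentration cell E°cell = 0. The 0.60 M side is the cathode (reduction is favoured where [Fe²⁺] is higher).
With n = 2, E = −(0.0592/2) log([Fe²⁺]ₐₙ/[Fe²⁺]꜀ₐₜ) = −(0.0592/2) log(0.021/0.6) = −(0.0592/2)(-1.456) = +0.043 V.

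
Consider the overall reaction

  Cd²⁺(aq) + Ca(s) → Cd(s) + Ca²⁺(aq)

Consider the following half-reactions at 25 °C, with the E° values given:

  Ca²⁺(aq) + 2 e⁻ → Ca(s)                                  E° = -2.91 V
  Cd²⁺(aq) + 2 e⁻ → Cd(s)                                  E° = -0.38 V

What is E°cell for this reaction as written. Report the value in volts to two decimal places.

+2.53 V

The Cd²⁺/Cd couple has the higher reduction potential, so it is the cathode; Ca²⁺/Ca is oxidised at the anode.
E°cell = E°(cathode) − E°(anode) = (-0.38) − (-2.91) = +2.53 V.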